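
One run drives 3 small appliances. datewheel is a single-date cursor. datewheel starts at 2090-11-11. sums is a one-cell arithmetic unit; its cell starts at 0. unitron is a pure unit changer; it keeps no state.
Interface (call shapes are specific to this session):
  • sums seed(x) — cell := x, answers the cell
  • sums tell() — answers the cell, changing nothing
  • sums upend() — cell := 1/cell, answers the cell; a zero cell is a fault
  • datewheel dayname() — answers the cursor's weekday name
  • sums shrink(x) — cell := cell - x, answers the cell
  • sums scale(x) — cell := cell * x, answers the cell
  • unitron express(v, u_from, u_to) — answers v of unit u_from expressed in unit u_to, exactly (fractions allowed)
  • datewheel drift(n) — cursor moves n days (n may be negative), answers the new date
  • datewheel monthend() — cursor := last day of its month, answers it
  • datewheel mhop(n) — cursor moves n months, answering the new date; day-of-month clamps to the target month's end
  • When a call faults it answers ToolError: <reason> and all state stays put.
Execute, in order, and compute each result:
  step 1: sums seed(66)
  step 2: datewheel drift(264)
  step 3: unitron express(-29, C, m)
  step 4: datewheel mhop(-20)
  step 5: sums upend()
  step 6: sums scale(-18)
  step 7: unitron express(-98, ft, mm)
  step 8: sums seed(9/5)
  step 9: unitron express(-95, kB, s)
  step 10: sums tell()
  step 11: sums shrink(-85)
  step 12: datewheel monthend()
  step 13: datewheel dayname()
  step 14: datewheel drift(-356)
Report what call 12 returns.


==> sums seed(x=66)
<== 66
==> datewheel drift(n=264)
<== 2091-08-02
==> unitron express(v=-29, u_from=C, u_to=m)
<== ToolError: incompatible units
==> datewheel mhop(n=-20)
<== 2089-12-02
==> sums upend()
<== 1/66
==> sums scale(x=-18)
<== -3/11
==> unitron express(v=-98, u_from=ft, u_to=mm)
<== -149352/5
==> sums seed(x=9/5)
<== 9/5
==> unitron express(v=-95, u_from=kB, u_to=s)
<== ToolError: incompatible units
==> sums tell()
<== 9/5
==> sums shrink(x=-85)
<== 434/5
==> datewheel monthend()
<== 2089-12-31
==> datewheel dayname()
<== Saturday
==> datewheel drift(n=-356)
<== 2089-01-09

Answer: 2089-12-31


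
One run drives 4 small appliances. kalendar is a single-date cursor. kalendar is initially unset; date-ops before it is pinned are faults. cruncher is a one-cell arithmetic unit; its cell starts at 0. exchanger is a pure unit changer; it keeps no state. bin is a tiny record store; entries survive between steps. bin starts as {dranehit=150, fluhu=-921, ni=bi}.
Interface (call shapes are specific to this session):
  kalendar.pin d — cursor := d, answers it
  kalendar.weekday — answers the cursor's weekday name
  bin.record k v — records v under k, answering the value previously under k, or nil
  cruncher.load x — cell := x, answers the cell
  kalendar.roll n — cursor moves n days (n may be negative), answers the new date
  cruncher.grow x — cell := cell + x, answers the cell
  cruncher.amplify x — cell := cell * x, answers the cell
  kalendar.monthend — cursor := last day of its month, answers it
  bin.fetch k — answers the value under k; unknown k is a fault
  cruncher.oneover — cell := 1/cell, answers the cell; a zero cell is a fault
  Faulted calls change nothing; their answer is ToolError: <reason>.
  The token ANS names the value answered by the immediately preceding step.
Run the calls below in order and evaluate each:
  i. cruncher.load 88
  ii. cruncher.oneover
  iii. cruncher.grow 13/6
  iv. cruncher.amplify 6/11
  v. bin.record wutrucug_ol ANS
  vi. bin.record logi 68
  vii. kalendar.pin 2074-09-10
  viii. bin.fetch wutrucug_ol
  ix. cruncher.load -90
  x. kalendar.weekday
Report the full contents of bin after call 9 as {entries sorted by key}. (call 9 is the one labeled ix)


Answer: {dranehit=150, fluhu=-921, logi=68, ni=bi, wutrucug_ol=575/484}

Derivation:
==> cruncher.load(x='88')
<== 88
==> cruncher.oneover()
<== 1/88
==> cruncher.grow(x='13/6')
<== 575/264
==> cruncher.amplify(x='6/11')
<== 575/484
==> bin.record(k='wutrucug_ol', v='ANS')
<== nil
==> bin.record(k='logi', v='68')
<== nil
==> kalendar.pin(d='2074-09-10')
<== 2074-09-10
==> bin.fetch(k='wutrucug_ol')
<== 575/484
==> cruncher.load(x='-90')
<== -90
==> kalendar.weekday()
<== Monday


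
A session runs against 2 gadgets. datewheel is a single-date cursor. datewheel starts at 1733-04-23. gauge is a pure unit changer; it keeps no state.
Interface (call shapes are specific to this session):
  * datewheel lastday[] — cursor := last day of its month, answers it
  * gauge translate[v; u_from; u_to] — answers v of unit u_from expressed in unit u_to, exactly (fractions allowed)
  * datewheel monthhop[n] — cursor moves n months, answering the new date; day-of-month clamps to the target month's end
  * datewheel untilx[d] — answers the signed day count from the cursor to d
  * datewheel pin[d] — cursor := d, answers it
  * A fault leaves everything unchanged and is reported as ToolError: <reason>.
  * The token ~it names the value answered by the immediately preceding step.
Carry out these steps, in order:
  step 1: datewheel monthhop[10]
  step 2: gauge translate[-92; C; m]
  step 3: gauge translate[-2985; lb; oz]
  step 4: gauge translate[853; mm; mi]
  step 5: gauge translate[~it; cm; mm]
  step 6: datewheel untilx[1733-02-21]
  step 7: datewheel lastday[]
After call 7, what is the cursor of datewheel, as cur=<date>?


$ datewheel monthhop n=10
= 1734-02-23
$ gauge translate v=-92 u_from=C u_to=m
= ToolError: incompatible units
$ gauge translate v=-2985 u_from=lb u_to=oz
= -47760
$ gauge translate v=853 u_from=mm u_to=mi
= 853/1609344
$ gauge translate v=~it u_from=cm u_to=mm
= 4265/804672
$ datewheel untilx d=1733-02-21
= -367
$ datewheel lastday
= 1734-02-28

Answer: cur=1734-02-28


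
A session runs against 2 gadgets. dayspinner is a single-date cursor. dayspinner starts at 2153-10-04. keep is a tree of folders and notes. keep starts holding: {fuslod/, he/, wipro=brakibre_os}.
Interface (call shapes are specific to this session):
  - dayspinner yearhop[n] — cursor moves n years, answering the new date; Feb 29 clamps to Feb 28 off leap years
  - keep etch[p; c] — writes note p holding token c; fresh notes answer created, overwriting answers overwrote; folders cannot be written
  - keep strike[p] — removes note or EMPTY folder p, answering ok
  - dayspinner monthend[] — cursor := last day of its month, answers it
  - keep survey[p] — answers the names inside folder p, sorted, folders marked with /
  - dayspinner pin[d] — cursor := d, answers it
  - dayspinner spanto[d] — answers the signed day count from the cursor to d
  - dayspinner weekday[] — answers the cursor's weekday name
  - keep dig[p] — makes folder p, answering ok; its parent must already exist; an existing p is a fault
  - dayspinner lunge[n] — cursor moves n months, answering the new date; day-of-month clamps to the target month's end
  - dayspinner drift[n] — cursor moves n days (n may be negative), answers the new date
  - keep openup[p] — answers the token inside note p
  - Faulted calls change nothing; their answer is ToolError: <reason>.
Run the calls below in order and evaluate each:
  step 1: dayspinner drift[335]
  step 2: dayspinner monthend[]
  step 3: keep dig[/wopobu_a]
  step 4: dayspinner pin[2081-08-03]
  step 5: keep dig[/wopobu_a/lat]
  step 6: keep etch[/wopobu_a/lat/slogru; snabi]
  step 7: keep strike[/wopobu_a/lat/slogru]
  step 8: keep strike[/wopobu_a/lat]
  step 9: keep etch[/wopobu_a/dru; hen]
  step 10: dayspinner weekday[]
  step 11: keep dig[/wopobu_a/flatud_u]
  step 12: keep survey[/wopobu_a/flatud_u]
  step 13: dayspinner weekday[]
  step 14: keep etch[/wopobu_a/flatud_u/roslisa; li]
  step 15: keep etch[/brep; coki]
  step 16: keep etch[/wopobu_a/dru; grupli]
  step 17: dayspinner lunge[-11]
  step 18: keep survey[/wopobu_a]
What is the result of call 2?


Answer: 2154-09-30

Derivation:
~$ dayspinner drift n: 335
[out] 2154-09-04
~$ dayspinner monthend
[out] 2154-09-30
~$ keep dig p: /wopobu_a
[out] ok
~$ dayspinner pin d: 2081-08-03
[out] 2081-08-03
~$ keep dig p: /wopobu_a/lat
[out] ok
~$ keep etch p: /wopobu_a/lat/slogru c: snabi
[out] created
~$ keep strike p: /wopobu_a/lat/slogru
[out] ok
~$ keep strike p: /wopobu_a/lat
[out] ok
~$ keep etch p: /wopobu_a/dru c: hen
[out] created
~$ dayspinner weekday
[out] Sunday
~$ keep dig p: /wopobu_a/flatud_u
[out] ok
~$ keep survey p: /wopobu_a/flatud_u
[out] []
~$ dayspinner weekday
[out] Sunday
~$ keep etch p: /wopobu_a/flatud_u/roslisa c: li
[out] created
~$ keep etch p: /brep c: coki
[out] created
~$ keep etch p: /wopobu_a/dru c: grupli
[out] overwrote
~$ dayspinner lunge n: -11
[out] 2080-09-03
~$ keep survey p: /wopobu_a
[out] [dru, flatud_u/]


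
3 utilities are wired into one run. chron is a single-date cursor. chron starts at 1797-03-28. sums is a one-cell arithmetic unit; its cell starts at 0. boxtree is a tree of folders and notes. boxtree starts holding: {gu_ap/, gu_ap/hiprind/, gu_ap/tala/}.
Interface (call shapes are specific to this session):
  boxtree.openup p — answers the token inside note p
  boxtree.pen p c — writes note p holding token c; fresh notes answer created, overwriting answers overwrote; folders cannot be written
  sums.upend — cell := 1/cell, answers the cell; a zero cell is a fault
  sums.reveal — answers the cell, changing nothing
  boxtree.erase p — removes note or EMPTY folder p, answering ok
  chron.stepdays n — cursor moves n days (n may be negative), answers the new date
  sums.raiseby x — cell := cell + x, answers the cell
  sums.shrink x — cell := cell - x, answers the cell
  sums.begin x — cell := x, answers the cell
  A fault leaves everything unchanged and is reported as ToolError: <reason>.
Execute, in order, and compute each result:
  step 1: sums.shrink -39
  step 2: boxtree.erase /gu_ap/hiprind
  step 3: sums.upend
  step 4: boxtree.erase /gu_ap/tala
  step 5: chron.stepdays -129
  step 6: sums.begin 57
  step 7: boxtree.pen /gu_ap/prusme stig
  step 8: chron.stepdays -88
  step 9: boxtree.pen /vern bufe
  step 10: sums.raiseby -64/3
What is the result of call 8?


Answer: 1796-08-23

Derivation:
~$ shrink x=-39
:: 39
~$ erase p=/gu_ap/hiprind
:: ok
~$ upend
:: 1/39
~$ erase p=/gu_ap/tala
:: ok
~$ stepdays n=-129
:: 1796-11-19
~$ begin x=57
:: 57
~$ pen p=/gu_ap/prusme c=stig
:: created
~$ stepdays n=-88
:: 1796-08-23
~$ pen p=/vern c=bufe
:: created
~$ raiseby x=-64/3
:: 107/3


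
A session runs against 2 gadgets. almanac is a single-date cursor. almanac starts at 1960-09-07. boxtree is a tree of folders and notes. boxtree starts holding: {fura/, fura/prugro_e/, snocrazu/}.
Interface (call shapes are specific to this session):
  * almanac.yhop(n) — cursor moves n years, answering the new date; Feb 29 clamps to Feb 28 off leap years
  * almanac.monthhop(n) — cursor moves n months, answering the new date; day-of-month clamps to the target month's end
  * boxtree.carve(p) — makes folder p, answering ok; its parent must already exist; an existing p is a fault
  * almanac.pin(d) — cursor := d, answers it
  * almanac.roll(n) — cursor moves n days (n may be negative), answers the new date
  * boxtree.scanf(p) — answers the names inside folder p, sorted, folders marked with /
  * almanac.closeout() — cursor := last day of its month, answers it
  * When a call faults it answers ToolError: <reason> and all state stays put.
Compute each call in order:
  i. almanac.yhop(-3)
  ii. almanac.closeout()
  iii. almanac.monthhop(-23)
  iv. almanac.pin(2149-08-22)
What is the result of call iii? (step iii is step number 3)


Do: yhop[n→-3]
See: 1957-09-07
Do: closeout[]
See: 1957-09-30
Do: monthhop[n→-23]
See: 1955-10-30
Do: pin[d→2149-08-22]
See: 2149-08-22

Answer: 1955-10-30


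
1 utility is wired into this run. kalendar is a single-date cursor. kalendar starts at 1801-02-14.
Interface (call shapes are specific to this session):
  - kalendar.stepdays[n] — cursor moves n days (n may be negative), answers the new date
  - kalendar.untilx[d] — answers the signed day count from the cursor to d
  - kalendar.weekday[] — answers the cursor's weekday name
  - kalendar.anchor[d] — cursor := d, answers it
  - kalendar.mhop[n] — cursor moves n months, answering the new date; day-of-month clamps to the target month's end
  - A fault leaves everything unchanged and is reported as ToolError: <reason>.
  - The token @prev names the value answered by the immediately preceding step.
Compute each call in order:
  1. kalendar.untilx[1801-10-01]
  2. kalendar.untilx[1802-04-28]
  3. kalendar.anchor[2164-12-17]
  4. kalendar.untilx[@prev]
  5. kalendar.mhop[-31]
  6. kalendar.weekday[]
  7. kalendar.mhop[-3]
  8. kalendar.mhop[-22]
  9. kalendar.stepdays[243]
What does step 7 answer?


I use kalendar.untilx using d=1801-10-01, — result: 229.
I run kalendar.untilx using d=1802-04-28, yielding 438.
I call kalendar.anchor using d=2164-12-17, yielding 2164-12-17.
Using kalendar.untilx using d=@prev, — result: 0.
Calling kalendar.mhop using n=-31: 2162-05-17.
I use kalendar.weekday, which returns Monday.
Calling kalendar.mhop using n=-3, and observe 2162-02-17.
Now I run kalendar.mhop using n=-22, which returns 2160-04-17.
Next I call kalendar.stepdays using n=243, which returns 2160-12-16.

Answer: 2162-02-17


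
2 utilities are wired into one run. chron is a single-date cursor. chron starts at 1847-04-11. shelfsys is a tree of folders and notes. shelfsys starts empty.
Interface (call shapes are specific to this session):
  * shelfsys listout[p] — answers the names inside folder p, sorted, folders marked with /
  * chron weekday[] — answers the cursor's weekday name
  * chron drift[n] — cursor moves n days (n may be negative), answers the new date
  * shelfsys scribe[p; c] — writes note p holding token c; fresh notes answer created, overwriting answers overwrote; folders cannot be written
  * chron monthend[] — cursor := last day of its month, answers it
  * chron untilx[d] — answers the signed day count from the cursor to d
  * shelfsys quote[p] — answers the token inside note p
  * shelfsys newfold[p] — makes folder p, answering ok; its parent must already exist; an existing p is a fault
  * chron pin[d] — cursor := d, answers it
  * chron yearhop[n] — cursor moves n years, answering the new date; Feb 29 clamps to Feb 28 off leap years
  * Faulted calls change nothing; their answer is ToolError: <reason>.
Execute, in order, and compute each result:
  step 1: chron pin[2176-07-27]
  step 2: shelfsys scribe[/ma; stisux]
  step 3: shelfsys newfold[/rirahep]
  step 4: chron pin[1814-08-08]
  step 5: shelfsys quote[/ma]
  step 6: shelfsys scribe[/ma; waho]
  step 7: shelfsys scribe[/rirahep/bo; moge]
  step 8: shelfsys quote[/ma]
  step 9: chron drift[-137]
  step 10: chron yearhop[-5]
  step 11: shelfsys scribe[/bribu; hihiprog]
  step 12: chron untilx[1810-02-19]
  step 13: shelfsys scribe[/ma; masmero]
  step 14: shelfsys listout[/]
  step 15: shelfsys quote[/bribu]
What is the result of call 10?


// chron pin(d='2176-07-27') -> 2176-07-27
// shelfsys scribe(p='/ma', c='stisux') -> created
// shelfsys newfold(p='/rirahep') -> ok
// chron pin(d='1814-08-08') -> 1814-08-08
// shelfsys quote(p='/ma') -> stisux
// shelfsys scribe(p='/ma', c='waho') -> overwrote
// shelfsys scribe(p='/rirahep/bo', c='moge') -> created
// shelfsys quote(p='/ma') -> waho
// chron drift(n='-137') -> 1814-03-24
// chron yearhop(n='-5') -> 1809-03-24
// shelfsys scribe(p='/bribu', c='hihiprog') -> created
// chron untilx(d='1810-02-19') -> 332
// shelfsys scribe(p='/ma', c='masmero') -> overwrote
// shelfsys listout(p='/') -> [bribu, ma, rirahep/]
// shelfsys quote(p='/bribu') -> hihiprog

Answer: 1809-03-24


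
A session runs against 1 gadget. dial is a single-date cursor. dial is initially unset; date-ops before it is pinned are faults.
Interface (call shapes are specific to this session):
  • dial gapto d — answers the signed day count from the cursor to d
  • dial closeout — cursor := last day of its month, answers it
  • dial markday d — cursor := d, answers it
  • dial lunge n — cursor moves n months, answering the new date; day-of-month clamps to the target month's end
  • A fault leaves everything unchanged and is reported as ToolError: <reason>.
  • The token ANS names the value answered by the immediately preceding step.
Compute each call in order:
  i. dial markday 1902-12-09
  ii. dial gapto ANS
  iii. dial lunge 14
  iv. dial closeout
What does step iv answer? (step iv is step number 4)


CALL dial markday[d='1902-12-09']
RET  1902-12-09
CALL dial gapto[d='ANS']
RET  0
CALL dial lunge[n='14']
RET  1904-02-09
CALL dial closeout[]
RET  1904-02-29

Answer: 1904-02-29


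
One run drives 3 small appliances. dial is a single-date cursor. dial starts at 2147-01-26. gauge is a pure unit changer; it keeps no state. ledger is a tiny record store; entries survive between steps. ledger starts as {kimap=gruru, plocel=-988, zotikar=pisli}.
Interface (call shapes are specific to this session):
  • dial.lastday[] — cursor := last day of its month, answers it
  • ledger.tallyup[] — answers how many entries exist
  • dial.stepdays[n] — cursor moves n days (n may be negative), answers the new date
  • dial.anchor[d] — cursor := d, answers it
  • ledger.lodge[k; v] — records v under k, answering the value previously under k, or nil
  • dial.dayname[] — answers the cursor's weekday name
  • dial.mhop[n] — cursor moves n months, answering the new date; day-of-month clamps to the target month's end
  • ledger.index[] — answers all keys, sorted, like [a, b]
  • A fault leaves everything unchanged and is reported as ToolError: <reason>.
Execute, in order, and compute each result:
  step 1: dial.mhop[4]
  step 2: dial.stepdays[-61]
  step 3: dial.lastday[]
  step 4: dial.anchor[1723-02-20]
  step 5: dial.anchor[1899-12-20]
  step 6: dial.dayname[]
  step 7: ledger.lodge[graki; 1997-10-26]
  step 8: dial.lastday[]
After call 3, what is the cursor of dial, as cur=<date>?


Answer: cur=2147-03-31

Derivation:
~$ mhop 4
= 2147-05-26
~$ stepdays -61
= 2147-03-26
~$ lastday
= 2147-03-31
~$ anchor 1723-02-20
= 1723-02-20
~$ anchor 1899-12-20
= 1899-12-20
~$ dayname
= Wednesday
~$ lodge graki 1997-10-26
= nil
~$ lastday
= 1899-12-31


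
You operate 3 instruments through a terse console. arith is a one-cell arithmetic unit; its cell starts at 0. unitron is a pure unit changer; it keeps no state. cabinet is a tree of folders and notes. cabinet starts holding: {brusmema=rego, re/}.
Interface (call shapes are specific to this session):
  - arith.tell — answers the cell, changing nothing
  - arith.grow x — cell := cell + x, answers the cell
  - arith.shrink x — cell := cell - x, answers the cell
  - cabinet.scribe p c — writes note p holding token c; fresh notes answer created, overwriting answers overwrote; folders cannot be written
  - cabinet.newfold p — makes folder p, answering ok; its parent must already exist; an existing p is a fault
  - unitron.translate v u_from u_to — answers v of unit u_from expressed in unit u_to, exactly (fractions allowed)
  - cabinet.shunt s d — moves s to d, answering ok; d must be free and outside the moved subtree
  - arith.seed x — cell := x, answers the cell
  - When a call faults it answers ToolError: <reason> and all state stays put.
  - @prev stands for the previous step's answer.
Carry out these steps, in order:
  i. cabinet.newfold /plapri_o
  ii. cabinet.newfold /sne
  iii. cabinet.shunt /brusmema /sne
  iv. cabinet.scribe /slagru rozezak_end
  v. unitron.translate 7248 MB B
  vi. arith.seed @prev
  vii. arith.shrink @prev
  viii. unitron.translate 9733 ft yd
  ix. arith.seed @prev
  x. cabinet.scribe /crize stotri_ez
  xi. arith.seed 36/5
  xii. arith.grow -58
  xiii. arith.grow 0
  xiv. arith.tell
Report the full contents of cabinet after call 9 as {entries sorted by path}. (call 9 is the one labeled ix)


I run cabinet.newfold(/plapri_o), and see ok.
Invoking cabinet.newfold(/sne): ok.
I try cabinet.shunt(/brusmema, /sne), yielding ToolError: exists.
Using cabinet.scribe(/slagru, rozezak_end): created.
I run unitron.translate(7248, MB, B): 7248000000.
I run arith.seed(@prev), and get 7248000000.
I run arith.shrink(@prev), yielding 0.
Then unitron.translate(9733, ft, yd): 9733/3.
Using arith.seed(@prev), — result: 9733/3.
I try cabinet.scribe(/crize, stotri_ez), — result: created.
Invoking arith.seed(36/5): 36/5.
I use arith.grow(-58), — result: -254/5.
Invoking arith.grow(0), and observe -254/5.
I invoke arith.tell: -254/5.

Answer: {brusmema=rego, plapri_o/, re/, slagru=rozezak_end, sne/}


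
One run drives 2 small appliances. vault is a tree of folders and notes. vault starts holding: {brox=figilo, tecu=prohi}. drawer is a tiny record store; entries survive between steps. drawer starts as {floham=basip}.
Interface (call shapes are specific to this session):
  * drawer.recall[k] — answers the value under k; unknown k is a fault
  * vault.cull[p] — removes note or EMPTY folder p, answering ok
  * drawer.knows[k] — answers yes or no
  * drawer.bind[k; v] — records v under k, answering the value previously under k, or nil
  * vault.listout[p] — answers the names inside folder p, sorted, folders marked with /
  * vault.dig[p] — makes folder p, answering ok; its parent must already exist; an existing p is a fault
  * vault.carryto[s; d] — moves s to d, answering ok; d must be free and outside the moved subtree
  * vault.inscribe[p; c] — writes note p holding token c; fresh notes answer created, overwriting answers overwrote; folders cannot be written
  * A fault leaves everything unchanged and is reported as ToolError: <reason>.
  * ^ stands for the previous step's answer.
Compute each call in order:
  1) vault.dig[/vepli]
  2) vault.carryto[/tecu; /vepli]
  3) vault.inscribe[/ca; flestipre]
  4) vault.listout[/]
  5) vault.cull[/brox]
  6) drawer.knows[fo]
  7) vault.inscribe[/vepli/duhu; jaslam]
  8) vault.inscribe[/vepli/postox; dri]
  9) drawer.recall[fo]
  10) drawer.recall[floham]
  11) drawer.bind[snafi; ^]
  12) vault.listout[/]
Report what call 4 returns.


==> dig(p=/vepli)
<== ok
==> carryto(s=/tecu, d=/vepli)
<== ToolError: exists
==> inscribe(p=/ca, c=flestipre)
<== created
==> listout(p=/)
<== [brox, ca, tecu, vepli/]
==> cull(p=/brox)
<== ok
==> knows(k=fo)
<== no
==> inscribe(p=/vepli/duhu, c=jaslam)
<== created
==> inscribe(p=/vepli/postox, c=dri)
<== created
==> recall(k=fo)
<== ToolError: no such key fo
==> recall(k=floham)
<== basip
==> bind(k=snafi, v=^)
<== nil
==> listout(p=/)
<== [ca, tecu, vepli/]

Answer: [brox, ca, tecu, vepli/]


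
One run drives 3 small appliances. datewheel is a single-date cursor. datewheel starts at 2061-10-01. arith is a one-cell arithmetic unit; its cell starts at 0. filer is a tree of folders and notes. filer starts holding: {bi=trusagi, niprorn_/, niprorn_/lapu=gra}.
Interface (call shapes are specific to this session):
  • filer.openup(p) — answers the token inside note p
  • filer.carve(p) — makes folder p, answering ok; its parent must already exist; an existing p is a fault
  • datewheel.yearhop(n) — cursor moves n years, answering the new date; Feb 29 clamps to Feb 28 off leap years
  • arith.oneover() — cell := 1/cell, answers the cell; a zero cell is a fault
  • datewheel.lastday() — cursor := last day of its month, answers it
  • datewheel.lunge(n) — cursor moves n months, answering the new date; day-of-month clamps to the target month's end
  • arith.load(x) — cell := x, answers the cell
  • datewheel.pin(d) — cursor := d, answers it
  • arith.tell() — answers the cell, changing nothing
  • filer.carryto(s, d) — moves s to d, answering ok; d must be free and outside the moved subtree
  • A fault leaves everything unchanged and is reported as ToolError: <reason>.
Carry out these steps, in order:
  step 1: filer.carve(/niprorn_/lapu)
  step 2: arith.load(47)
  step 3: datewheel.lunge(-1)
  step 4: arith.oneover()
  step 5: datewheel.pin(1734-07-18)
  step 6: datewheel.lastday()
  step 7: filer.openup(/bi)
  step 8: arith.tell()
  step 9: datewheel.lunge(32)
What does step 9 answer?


Answer: 1737-03-31

Derivation:
→ filer.carve(p='/niprorn_/lapu')
← ToolError: exists
→ arith.load(x='47')
← 47
→ datewheel.lunge(n='-1')
← 2061-09-01
→ arith.oneover()
← 1/47
→ datewheel.pin(d='1734-07-18')
← 1734-07-18
→ datewheel.lastday()
← 1734-07-31
→ filer.openup(p='/bi')
← trusagi
→ arith.tell()
← 1/47
→ datewheel.lunge(n='32')
← 1737-03-31


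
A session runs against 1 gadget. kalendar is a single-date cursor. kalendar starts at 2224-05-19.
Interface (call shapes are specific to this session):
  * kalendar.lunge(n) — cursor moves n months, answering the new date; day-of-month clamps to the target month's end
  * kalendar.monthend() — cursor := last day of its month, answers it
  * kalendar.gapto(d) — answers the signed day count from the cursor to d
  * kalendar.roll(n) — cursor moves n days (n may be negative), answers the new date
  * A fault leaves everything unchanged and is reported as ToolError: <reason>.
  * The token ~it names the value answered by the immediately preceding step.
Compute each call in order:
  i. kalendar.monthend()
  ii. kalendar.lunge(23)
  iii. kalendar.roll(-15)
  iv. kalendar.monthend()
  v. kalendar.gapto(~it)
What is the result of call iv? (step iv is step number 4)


;; 1. monthend() -> 2224-05-31
;; 2. lunge(n→23) -> 2226-04-30
;; 3. roll(n→-15) -> 2226-04-15
;; 4. monthend() -> 2226-04-30
;; 5. gapto(d→~it) -> 0

Answer: 2226-04-30


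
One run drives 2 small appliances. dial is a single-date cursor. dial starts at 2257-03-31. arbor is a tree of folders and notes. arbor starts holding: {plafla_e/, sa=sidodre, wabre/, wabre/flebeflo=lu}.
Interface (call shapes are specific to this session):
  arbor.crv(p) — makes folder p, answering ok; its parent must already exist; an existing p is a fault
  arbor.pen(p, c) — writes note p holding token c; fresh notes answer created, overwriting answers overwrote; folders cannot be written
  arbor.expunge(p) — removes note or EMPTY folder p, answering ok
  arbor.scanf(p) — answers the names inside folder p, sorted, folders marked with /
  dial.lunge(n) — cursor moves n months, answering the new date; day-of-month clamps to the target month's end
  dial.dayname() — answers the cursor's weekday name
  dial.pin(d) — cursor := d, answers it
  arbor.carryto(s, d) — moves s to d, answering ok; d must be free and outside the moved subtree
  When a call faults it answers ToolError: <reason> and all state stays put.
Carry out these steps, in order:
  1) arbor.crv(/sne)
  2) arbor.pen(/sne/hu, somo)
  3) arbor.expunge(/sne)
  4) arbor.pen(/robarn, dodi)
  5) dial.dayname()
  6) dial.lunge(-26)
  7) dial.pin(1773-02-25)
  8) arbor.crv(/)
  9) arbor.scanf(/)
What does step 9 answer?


;; 1. arbor.crv(p=/sne) ~> ok
;; 2. arbor.pen(p=/sne/hu, c=somo) ~> created
;; 3. arbor.expunge(p=/sne) ~> ToolError: not empty
;; 4. arbor.pen(p=/robarn, c=dodi) ~> created
;; 5. dial.dayname() ~> Tuesday
;; 6. dial.lunge(n=-26) ~> 2255-01-31
;; 7. dial.pin(d=1773-02-25) ~> 1773-02-25
;; 8. arbor.crv(p=/) ~> ToolError: exists
;; 9. arbor.scanf(p=/) ~> [plafla_e/, robarn, sa, sne/, wabre/]

Answer: [plafla_e/, robarn, sa, sne/, wabre/]


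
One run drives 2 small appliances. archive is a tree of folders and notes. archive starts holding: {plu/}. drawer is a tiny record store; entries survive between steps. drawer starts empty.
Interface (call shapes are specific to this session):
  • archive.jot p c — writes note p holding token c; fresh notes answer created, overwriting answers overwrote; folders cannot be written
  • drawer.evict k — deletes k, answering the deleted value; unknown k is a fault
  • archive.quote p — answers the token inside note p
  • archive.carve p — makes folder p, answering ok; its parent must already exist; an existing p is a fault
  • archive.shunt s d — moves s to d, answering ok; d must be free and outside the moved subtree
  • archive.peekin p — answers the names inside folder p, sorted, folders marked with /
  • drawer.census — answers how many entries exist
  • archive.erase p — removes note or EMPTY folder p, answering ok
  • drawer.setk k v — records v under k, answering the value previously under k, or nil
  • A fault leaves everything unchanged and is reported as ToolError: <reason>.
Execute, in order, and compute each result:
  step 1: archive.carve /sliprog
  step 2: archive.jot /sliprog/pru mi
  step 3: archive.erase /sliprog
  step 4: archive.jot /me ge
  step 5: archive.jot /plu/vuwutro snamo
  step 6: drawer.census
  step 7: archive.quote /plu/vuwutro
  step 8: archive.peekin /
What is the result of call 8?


I use archive.carve using p→/sliprog, yielding ok.
Next I call archive.jot using p→/sliprog/pru, c→mi: created.
Next I call archive.erase using p→/sliprog: ToolError: not empty.
Invoking archive.jot using p→/me, c→ge, — result: created.
I invoke archive.jot using p→/plu/vuwutro, c→snamo, giving created.
Now I run drawer.census(): 0.
Calling archive.quote using p→/plu/vuwutro, → snamo.
I use archive.peekin using p→/, and observe [me, plu/, sliprog/].

Answer: [me, plu/, sliprog/]


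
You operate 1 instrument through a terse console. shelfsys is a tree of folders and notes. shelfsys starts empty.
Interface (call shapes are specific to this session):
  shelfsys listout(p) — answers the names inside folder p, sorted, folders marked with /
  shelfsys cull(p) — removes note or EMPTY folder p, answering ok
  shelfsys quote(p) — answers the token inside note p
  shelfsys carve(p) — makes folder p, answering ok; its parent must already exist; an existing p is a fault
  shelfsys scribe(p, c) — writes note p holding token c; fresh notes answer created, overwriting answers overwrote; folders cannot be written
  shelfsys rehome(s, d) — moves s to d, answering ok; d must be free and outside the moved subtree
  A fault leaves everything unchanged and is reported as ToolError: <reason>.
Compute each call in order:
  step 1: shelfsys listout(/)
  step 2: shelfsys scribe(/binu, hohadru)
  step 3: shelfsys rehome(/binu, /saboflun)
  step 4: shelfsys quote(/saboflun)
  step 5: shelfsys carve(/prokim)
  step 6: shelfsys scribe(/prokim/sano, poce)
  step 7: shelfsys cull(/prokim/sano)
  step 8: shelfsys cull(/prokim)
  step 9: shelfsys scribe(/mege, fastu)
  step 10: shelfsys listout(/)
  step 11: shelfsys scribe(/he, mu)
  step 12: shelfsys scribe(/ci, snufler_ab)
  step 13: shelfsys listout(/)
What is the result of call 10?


Answer: [mege, saboflun]

Derivation:
Step: shelfsys listout[/]
Result: []
Step: shelfsys scribe[/binu; hohadru]
Result: created
Step: shelfsys rehome[/binu; /saboflun]
Result: ok
Step: shelfsys quote[/saboflun]
Result: hohadru
Step: shelfsys carve[/prokim]
Result: ok
Step: shelfsys scribe[/prokim/sano; poce]
Result: created
Step: shelfsys cull[/prokim/sano]
Result: ok
Step: shelfsys cull[/prokim]
Result: ok
Step: shelfsys scribe[/mege; fastu]
Result: created
Step: shelfsys listout[/]
Result: [mege, saboflun]
Step: shelfsys scribe[/he; mu]
Result: created
Step: shelfsys scribe[/ci; snufler_ab]
Result: created
Step: shelfsys listout[/]
Result: [ci, he, mege, saboflun]


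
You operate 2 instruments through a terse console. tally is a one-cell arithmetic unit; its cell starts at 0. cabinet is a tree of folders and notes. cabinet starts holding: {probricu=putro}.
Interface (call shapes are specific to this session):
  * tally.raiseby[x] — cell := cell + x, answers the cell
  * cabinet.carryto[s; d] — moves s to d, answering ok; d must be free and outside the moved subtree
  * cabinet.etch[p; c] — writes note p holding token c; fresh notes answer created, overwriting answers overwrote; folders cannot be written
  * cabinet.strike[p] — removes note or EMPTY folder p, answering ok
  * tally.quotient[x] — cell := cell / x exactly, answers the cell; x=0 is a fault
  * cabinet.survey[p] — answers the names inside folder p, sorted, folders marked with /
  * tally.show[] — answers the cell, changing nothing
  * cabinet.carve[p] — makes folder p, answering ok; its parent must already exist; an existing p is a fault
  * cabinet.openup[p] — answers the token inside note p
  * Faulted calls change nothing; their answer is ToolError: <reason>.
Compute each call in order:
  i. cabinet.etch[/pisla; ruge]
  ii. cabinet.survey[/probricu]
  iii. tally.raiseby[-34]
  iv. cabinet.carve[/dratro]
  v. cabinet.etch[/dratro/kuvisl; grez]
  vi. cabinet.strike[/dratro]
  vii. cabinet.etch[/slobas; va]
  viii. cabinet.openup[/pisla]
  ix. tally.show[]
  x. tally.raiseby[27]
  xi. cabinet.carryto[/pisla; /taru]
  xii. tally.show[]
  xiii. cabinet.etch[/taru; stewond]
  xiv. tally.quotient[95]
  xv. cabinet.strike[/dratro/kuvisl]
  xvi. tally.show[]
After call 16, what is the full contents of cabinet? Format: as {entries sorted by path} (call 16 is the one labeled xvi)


→ cabinet.etch(p=/pisla, c=ruge)
← created
→ cabinet.survey(p=/probricu)
← ToolError: not a directory
→ tally.raiseby(x=-34)
← -34
→ cabinet.carve(p=/dratro)
← ok
→ cabinet.etch(p=/dratro/kuvisl, c=grez)
← created
→ cabinet.strike(p=/dratro)
← ToolError: not empty
→ cabinet.etch(p=/slobas, c=va)
← created
→ cabinet.openup(p=/pisla)
← ruge
→ tally.show()
← -34
→ tally.raiseby(x=27)
← -7
→ cabinet.carryto(s=/pisla, d=/taru)
← ok
→ tally.show()
← -7
→ cabinet.etch(p=/taru, c=stewond)
← overwrote
→ tally.quotient(x=95)
← -7/95
→ cabinet.strike(p=/dratro/kuvisl)
← ok
→ tally.show()
← -7/95

Answer: {dratro/, probricu=putro, slobas=va, taru=stewond}


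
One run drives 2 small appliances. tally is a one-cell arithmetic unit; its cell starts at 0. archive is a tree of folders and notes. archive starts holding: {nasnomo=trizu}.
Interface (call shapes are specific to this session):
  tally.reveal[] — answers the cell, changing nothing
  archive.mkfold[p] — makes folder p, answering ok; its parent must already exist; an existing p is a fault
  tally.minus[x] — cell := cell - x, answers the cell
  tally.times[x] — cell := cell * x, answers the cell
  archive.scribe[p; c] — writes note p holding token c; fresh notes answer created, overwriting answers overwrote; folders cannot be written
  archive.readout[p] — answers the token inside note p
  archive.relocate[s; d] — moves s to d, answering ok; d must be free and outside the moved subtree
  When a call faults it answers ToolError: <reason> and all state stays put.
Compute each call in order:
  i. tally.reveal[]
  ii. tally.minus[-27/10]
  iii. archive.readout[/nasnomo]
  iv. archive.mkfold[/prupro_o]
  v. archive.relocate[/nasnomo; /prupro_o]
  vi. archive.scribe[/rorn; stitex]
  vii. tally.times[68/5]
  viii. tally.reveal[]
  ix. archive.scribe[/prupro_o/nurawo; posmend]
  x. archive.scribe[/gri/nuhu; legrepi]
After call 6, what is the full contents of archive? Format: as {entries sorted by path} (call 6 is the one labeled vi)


-- reveal() == 0
-- minus(x→-27/10) == 27/10
-- readout(p→/nasnomo) == trizu
-- mkfold(p→/prupro_o) == ok
-- relocate(s→/nasnomo, d→/prupro_o) == ToolError: exists
-- scribe(p→/rorn, c→stitex) == created
-- times(x→68/5) == 918/25
-- reveal() == 918/25
-- scribe(p→/prupro_o/nurawo, c→posmend) == created
-- scribe(p→/gri/nuhu, c→legrepi) == ToolError: no parent

Answer: {nasnomo=trizu, prupro_o/, rorn=stitex}


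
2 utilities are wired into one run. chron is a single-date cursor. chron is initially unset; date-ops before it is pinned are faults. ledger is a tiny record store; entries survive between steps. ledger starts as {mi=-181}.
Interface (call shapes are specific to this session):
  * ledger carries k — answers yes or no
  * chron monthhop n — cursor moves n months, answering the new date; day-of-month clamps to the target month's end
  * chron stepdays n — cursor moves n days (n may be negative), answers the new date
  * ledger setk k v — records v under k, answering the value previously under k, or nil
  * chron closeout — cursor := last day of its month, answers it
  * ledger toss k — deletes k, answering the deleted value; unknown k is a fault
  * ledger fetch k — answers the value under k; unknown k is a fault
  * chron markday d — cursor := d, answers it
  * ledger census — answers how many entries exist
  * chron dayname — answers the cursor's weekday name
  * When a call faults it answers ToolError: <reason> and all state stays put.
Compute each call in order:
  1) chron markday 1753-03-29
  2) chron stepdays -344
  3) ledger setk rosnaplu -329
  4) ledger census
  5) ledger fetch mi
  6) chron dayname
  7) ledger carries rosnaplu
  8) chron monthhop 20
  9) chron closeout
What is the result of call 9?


-> chron markday(d=1753-03-29)
<- 1753-03-29
-> chron stepdays(n=-344)
<- 1752-04-19
-> ledger setk(k=rosnaplu, v=-329)
<- nil
-> ledger census()
<- 2
-> ledger fetch(k=mi)
<- -181
-> chron dayname()
<- Wednesday
-> ledger carries(k=rosnaplu)
<- yes
-> chron monthhop(n=20)
<- 1753-12-19
-> chron closeout()
<- 1753-12-31

Answer: 1753-12-31


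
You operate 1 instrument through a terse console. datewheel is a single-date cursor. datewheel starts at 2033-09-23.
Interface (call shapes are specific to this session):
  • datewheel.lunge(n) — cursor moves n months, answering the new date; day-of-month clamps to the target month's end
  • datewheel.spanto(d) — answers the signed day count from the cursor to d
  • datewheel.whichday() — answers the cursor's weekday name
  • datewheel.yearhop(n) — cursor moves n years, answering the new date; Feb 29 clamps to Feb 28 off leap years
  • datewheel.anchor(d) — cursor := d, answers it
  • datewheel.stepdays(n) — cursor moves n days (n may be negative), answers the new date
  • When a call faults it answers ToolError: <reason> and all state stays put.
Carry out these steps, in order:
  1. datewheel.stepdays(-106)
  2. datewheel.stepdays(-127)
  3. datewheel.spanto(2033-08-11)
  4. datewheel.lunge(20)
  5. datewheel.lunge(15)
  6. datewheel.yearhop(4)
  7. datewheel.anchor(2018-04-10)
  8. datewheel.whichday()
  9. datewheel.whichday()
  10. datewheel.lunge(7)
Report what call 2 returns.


>> datewheel.stepdays(n='-106')
<< 2033-06-09
>> datewheel.stepdays(n='-127')
<< 2033-02-02
>> datewheel.spanto(d='2033-08-11')
<< 190
>> datewheel.lunge(n='20')
<< 2034-10-02
>> datewheel.lunge(n='15')
<< 2036-01-02
>> datewheel.yearhop(n='4')
<< 2040-01-02
>> datewheel.anchor(d='2018-04-10')
<< 2018-04-10
>> datewheel.whichday()
<< Tuesday
>> datewheel.whichday()
<< Tuesday
>> datewheel.lunge(n='7')
<< 2018-11-10

Answer: 2033-02-02


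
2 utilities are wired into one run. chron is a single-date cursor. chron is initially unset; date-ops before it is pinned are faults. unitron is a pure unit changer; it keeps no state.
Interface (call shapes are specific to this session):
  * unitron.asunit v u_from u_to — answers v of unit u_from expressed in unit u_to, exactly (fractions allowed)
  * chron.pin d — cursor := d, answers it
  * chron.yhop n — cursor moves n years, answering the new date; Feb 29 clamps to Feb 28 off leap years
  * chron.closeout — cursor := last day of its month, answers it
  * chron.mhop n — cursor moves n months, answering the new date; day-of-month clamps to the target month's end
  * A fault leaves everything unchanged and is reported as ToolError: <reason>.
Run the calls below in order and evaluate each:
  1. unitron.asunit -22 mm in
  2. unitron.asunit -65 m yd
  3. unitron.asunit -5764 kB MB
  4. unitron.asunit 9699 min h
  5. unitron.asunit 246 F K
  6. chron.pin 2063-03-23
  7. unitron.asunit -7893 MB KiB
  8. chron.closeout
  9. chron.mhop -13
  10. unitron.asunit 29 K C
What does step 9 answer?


Answer: 2062-02-28

Derivation:
# asunit(v: -22, u_from: mm, u_to: in) -> -110/127
# asunit(v: -65, u_from: m, u_to: yd) -> -81250/1143
# asunit(v: -5764, u_from: kB, u_to: MB) -> -1441/250
# asunit(v: 9699, u_from: min, u_to: h) -> 3233/20
# asunit(v: 246, u_from: F, u_to: K) -> 70567/180
# pin(d: 2063-03-23) -> 2063-03-23
# asunit(v: -7893, u_from: MB, u_to: KiB) -> -123328125/16
# closeout() -> 2063-03-31
# mhop(n: -13) -> 2062-02-28
# asunit(v: 29, u_from: K, u_to: C) -> -4883/20
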